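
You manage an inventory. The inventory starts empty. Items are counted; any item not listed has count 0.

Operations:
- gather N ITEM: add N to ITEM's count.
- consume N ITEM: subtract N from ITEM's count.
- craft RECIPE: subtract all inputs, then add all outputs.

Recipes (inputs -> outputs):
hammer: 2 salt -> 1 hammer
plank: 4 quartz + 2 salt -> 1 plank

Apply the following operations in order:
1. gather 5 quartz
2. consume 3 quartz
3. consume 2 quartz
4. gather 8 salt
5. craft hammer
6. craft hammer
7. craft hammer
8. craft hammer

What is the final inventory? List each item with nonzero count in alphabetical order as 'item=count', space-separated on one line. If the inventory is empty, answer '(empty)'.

Answer: hammer=4

Derivation:
After 1 (gather 5 quartz): quartz=5
After 2 (consume 3 quartz): quartz=2
After 3 (consume 2 quartz): (empty)
After 4 (gather 8 salt): salt=8
After 5 (craft hammer): hammer=1 salt=6
After 6 (craft hammer): hammer=2 salt=4
After 7 (craft hammer): hammer=3 salt=2
After 8 (craft hammer): hammer=4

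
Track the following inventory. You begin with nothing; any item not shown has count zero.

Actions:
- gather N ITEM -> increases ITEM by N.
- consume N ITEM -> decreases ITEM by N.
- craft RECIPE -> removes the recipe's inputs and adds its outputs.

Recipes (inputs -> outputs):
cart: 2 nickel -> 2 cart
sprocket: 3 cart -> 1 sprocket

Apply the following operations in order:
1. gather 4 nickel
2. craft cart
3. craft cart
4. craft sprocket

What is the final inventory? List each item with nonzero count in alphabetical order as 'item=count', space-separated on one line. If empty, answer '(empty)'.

Answer: cart=1 sprocket=1

Derivation:
After 1 (gather 4 nickel): nickel=4
After 2 (craft cart): cart=2 nickel=2
After 3 (craft cart): cart=4
After 4 (craft sprocket): cart=1 sprocket=1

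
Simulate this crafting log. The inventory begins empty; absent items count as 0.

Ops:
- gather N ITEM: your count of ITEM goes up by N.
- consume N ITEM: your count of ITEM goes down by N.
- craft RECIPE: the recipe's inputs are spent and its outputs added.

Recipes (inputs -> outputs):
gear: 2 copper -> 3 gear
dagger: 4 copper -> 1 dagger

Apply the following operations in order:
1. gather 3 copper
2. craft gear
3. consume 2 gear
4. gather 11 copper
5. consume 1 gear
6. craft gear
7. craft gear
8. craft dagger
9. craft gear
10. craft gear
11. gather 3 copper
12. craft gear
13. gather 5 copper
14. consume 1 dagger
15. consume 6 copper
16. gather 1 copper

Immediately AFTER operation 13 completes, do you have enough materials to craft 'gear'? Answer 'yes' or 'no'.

Answer: yes

Derivation:
After 1 (gather 3 copper): copper=3
After 2 (craft gear): copper=1 gear=3
After 3 (consume 2 gear): copper=1 gear=1
After 4 (gather 11 copper): copper=12 gear=1
After 5 (consume 1 gear): copper=12
After 6 (craft gear): copper=10 gear=3
After 7 (craft gear): copper=8 gear=6
After 8 (craft dagger): copper=4 dagger=1 gear=6
After 9 (craft gear): copper=2 dagger=1 gear=9
After 10 (craft gear): dagger=1 gear=12
After 11 (gather 3 copper): copper=3 dagger=1 gear=12
After 12 (craft gear): copper=1 dagger=1 gear=15
After 13 (gather 5 copper): copper=6 dagger=1 gear=15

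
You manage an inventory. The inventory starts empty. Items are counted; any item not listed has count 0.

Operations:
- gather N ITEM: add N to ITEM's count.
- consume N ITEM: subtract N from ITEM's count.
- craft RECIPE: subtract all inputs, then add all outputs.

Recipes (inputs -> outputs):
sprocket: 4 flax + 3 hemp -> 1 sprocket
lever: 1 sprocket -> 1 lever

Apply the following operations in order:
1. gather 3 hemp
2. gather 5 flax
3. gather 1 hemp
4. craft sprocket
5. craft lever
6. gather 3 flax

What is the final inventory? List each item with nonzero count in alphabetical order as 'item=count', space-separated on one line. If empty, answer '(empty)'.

Answer: flax=4 hemp=1 lever=1

Derivation:
After 1 (gather 3 hemp): hemp=3
After 2 (gather 5 flax): flax=5 hemp=3
After 3 (gather 1 hemp): flax=5 hemp=4
After 4 (craft sprocket): flax=1 hemp=1 sprocket=1
After 5 (craft lever): flax=1 hemp=1 lever=1
After 6 (gather 3 flax): flax=4 hemp=1 lever=1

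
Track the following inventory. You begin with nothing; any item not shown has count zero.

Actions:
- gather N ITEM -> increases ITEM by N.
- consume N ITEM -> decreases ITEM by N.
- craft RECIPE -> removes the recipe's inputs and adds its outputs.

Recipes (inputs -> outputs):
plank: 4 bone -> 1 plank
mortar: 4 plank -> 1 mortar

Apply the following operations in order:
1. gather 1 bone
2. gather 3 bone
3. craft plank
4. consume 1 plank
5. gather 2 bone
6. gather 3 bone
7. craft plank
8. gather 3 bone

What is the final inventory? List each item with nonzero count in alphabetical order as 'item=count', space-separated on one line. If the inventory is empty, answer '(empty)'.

After 1 (gather 1 bone): bone=1
After 2 (gather 3 bone): bone=4
After 3 (craft plank): plank=1
After 4 (consume 1 plank): (empty)
After 5 (gather 2 bone): bone=2
After 6 (gather 3 bone): bone=5
After 7 (craft plank): bone=1 plank=1
After 8 (gather 3 bone): bone=4 plank=1

Answer: bone=4 plank=1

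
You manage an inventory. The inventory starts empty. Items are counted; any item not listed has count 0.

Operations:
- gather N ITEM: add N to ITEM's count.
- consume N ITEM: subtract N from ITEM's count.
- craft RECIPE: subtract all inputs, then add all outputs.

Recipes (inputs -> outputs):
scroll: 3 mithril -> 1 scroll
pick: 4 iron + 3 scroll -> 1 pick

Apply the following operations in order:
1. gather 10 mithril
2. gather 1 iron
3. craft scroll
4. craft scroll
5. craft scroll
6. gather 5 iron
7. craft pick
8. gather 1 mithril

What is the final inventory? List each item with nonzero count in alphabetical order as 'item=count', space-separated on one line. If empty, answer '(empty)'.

After 1 (gather 10 mithril): mithril=10
After 2 (gather 1 iron): iron=1 mithril=10
After 3 (craft scroll): iron=1 mithril=7 scroll=1
After 4 (craft scroll): iron=1 mithril=4 scroll=2
After 5 (craft scroll): iron=1 mithril=1 scroll=3
After 6 (gather 5 iron): iron=6 mithril=1 scroll=3
After 7 (craft pick): iron=2 mithril=1 pick=1
After 8 (gather 1 mithril): iron=2 mithril=2 pick=1

Answer: iron=2 mithril=2 pick=1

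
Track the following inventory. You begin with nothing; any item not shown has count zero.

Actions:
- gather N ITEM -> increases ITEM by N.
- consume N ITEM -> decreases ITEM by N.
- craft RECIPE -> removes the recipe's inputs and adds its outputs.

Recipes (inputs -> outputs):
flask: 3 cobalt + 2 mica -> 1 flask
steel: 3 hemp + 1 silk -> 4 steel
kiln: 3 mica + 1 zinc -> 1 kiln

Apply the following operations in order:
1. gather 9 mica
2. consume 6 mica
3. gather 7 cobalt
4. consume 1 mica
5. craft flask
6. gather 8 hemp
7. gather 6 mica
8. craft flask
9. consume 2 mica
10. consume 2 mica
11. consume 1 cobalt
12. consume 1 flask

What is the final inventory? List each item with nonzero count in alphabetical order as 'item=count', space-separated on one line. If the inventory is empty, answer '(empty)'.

Answer: flask=1 hemp=8

Derivation:
After 1 (gather 9 mica): mica=9
After 2 (consume 6 mica): mica=3
After 3 (gather 7 cobalt): cobalt=7 mica=3
After 4 (consume 1 mica): cobalt=7 mica=2
After 5 (craft flask): cobalt=4 flask=1
After 6 (gather 8 hemp): cobalt=4 flask=1 hemp=8
After 7 (gather 6 mica): cobalt=4 flask=1 hemp=8 mica=6
After 8 (craft flask): cobalt=1 flask=2 hemp=8 mica=4
After 9 (consume 2 mica): cobalt=1 flask=2 hemp=8 mica=2
After 10 (consume 2 mica): cobalt=1 flask=2 hemp=8
After 11 (consume 1 cobalt): flask=2 hemp=8
After 12 (consume 1 flask): flask=1 hemp=8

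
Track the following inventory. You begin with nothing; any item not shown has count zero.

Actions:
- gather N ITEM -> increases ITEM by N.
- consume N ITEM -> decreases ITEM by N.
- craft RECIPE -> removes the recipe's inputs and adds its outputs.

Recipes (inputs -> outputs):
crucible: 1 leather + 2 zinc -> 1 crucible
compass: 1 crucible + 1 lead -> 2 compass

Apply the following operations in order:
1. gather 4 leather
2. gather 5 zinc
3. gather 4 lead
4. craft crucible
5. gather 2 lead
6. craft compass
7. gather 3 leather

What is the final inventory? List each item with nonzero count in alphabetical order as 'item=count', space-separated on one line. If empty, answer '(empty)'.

After 1 (gather 4 leather): leather=4
After 2 (gather 5 zinc): leather=4 zinc=5
After 3 (gather 4 lead): lead=4 leather=4 zinc=5
After 4 (craft crucible): crucible=1 lead=4 leather=3 zinc=3
After 5 (gather 2 lead): crucible=1 lead=6 leather=3 zinc=3
After 6 (craft compass): compass=2 lead=5 leather=3 zinc=3
After 7 (gather 3 leather): compass=2 lead=5 leather=6 zinc=3

Answer: compass=2 lead=5 leather=6 zinc=3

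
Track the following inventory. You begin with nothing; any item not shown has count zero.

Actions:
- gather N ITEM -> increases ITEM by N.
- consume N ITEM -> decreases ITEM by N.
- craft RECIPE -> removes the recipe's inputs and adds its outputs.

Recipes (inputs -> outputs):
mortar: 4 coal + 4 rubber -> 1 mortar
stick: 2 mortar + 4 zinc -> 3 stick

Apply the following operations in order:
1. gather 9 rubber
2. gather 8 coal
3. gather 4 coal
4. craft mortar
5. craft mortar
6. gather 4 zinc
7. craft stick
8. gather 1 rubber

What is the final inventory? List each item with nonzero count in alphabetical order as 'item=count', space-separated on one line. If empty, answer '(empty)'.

Answer: coal=4 rubber=2 stick=3

Derivation:
After 1 (gather 9 rubber): rubber=9
After 2 (gather 8 coal): coal=8 rubber=9
After 3 (gather 4 coal): coal=12 rubber=9
After 4 (craft mortar): coal=8 mortar=1 rubber=5
After 5 (craft mortar): coal=4 mortar=2 rubber=1
After 6 (gather 4 zinc): coal=4 mortar=2 rubber=1 zinc=4
After 7 (craft stick): coal=4 rubber=1 stick=3
After 8 (gather 1 rubber): coal=4 rubber=2 stick=3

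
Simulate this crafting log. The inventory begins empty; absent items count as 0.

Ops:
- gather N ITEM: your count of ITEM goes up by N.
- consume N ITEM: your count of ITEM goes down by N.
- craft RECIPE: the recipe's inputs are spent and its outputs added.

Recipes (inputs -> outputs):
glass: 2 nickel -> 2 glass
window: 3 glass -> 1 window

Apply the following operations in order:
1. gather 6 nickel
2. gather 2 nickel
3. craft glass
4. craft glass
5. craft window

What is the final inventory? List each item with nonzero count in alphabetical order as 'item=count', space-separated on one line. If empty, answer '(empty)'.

Answer: glass=1 nickel=4 window=1

Derivation:
After 1 (gather 6 nickel): nickel=6
After 2 (gather 2 nickel): nickel=8
After 3 (craft glass): glass=2 nickel=6
After 4 (craft glass): glass=4 nickel=4
After 5 (craft window): glass=1 nickel=4 window=1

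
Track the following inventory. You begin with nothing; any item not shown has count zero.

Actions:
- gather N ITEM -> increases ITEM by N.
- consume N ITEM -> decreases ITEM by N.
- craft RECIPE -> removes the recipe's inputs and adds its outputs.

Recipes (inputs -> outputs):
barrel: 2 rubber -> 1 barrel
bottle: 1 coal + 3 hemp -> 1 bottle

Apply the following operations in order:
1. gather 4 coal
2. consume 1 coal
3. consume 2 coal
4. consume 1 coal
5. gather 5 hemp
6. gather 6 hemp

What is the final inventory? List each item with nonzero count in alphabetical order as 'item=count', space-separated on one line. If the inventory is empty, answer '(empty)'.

Answer: hemp=11

Derivation:
After 1 (gather 4 coal): coal=4
After 2 (consume 1 coal): coal=3
After 3 (consume 2 coal): coal=1
After 4 (consume 1 coal): (empty)
After 5 (gather 5 hemp): hemp=5
After 6 (gather 6 hemp): hemp=11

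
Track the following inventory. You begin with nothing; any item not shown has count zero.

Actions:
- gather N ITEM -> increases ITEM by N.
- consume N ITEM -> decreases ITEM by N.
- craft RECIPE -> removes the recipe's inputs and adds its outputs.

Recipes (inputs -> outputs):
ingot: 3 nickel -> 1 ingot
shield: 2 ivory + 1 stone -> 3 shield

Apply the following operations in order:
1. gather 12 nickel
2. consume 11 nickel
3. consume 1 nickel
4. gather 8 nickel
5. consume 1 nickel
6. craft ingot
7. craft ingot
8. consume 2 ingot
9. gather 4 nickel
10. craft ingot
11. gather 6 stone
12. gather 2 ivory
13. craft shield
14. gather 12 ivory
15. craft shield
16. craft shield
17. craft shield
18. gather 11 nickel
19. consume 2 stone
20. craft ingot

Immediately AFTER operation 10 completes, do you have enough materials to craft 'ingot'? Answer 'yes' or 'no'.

After 1 (gather 12 nickel): nickel=12
After 2 (consume 11 nickel): nickel=1
After 3 (consume 1 nickel): (empty)
After 4 (gather 8 nickel): nickel=8
After 5 (consume 1 nickel): nickel=7
After 6 (craft ingot): ingot=1 nickel=4
After 7 (craft ingot): ingot=2 nickel=1
After 8 (consume 2 ingot): nickel=1
After 9 (gather 4 nickel): nickel=5
After 10 (craft ingot): ingot=1 nickel=2

Answer: no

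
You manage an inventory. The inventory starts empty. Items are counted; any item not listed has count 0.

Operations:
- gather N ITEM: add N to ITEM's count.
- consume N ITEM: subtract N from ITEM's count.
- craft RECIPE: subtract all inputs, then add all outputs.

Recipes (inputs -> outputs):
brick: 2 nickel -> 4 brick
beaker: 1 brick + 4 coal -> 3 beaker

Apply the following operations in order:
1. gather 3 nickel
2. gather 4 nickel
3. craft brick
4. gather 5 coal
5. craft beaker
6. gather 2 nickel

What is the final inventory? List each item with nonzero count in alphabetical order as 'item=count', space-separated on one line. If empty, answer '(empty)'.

After 1 (gather 3 nickel): nickel=3
After 2 (gather 4 nickel): nickel=7
After 3 (craft brick): brick=4 nickel=5
After 4 (gather 5 coal): brick=4 coal=5 nickel=5
After 5 (craft beaker): beaker=3 brick=3 coal=1 nickel=5
After 6 (gather 2 nickel): beaker=3 brick=3 coal=1 nickel=7

Answer: beaker=3 brick=3 coal=1 nickel=7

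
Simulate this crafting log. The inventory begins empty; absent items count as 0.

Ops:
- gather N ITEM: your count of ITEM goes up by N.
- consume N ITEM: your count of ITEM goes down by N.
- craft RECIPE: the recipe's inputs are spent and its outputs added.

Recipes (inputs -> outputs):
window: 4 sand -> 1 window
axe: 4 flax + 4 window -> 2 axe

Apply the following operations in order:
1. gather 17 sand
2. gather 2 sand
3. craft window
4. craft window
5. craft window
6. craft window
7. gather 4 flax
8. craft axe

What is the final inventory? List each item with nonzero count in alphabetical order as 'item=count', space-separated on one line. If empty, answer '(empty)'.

Answer: axe=2 sand=3

Derivation:
After 1 (gather 17 sand): sand=17
After 2 (gather 2 sand): sand=19
After 3 (craft window): sand=15 window=1
After 4 (craft window): sand=11 window=2
After 5 (craft window): sand=7 window=3
After 6 (craft window): sand=3 window=4
After 7 (gather 4 flax): flax=4 sand=3 window=4
After 8 (craft axe): axe=2 sand=3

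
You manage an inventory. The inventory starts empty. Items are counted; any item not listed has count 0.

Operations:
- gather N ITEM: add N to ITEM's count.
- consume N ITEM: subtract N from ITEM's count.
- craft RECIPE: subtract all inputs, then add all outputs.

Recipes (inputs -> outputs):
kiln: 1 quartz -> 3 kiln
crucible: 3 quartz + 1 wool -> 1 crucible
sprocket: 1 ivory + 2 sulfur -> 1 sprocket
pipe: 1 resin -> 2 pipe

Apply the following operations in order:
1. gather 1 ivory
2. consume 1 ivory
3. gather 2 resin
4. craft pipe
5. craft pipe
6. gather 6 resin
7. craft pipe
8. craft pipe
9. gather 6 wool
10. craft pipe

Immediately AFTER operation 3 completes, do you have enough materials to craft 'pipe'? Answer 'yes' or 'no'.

Answer: yes

Derivation:
After 1 (gather 1 ivory): ivory=1
After 2 (consume 1 ivory): (empty)
After 3 (gather 2 resin): resin=2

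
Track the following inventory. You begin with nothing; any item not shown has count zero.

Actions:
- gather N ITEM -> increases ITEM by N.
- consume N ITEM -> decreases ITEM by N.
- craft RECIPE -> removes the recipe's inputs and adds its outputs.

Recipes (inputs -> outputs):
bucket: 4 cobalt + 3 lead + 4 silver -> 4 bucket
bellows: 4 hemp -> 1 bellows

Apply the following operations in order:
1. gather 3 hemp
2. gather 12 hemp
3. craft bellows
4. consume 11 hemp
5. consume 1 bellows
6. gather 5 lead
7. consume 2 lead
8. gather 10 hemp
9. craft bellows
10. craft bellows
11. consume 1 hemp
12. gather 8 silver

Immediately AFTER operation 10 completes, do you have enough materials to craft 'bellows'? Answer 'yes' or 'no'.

After 1 (gather 3 hemp): hemp=3
After 2 (gather 12 hemp): hemp=15
After 3 (craft bellows): bellows=1 hemp=11
After 4 (consume 11 hemp): bellows=1
After 5 (consume 1 bellows): (empty)
After 6 (gather 5 lead): lead=5
After 7 (consume 2 lead): lead=3
After 8 (gather 10 hemp): hemp=10 lead=3
After 9 (craft bellows): bellows=1 hemp=6 lead=3
After 10 (craft bellows): bellows=2 hemp=2 lead=3

Answer: no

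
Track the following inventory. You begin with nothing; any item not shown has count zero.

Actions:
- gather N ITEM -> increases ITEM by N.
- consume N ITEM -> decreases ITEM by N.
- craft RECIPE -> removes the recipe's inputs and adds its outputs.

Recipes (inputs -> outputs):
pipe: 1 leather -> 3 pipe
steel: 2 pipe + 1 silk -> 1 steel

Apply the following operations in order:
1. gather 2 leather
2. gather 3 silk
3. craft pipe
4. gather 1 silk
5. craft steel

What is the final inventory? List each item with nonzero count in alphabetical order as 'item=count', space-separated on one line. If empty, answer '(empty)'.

Answer: leather=1 pipe=1 silk=3 steel=1

Derivation:
After 1 (gather 2 leather): leather=2
After 2 (gather 3 silk): leather=2 silk=3
After 3 (craft pipe): leather=1 pipe=3 silk=3
After 4 (gather 1 silk): leather=1 pipe=3 silk=4
After 5 (craft steel): leather=1 pipe=1 silk=3 steel=1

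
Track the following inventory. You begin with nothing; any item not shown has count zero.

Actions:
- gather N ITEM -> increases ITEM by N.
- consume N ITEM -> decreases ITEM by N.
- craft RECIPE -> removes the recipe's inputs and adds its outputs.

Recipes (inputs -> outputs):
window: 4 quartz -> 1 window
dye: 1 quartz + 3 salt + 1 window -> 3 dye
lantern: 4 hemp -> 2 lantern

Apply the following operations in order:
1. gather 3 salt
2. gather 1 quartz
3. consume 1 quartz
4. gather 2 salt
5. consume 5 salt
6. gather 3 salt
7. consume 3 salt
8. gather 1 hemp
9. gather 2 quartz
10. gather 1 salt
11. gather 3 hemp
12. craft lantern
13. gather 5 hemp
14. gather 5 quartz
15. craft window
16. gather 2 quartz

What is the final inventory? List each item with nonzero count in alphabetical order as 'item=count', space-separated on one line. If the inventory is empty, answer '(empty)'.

Answer: hemp=5 lantern=2 quartz=5 salt=1 window=1

Derivation:
After 1 (gather 3 salt): salt=3
After 2 (gather 1 quartz): quartz=1 salt=3
After 3 (consume 1 quartz): salt=3
After 4 (gather 2 salt): salt=5
After 5 (consume 5 salt): (empty)
After 6 (gather 3 salt): salt=3
After 7 (consume 3 salt): (empty)
After 8 (gather 1 hemp): hemp=1
After 9 (gather 2 quartz): hemp=1 quartz=2
After 10 (gather 1 salt): hemp=1 quartz=2 salt=1
After 11 (gather 3 hemp): hemp=4 quartz=2 salt=1
After 12 (craft lantern): lantern=2 quartz=2 salt=1
After 13 (gather 5 hemp): hemp=5 lantern=2 quartz=2 salt=1
After 14 (gather 5 quartz): hemp=5 lantern=2 quartz=7 salt=1
After 15 (craft window): hemp=5 lantern=2 quartz=3 salt=1 window=1
After 16 (gather 2 quartz): hemp=5 lantern=2 quartz=5 salt=1 window=1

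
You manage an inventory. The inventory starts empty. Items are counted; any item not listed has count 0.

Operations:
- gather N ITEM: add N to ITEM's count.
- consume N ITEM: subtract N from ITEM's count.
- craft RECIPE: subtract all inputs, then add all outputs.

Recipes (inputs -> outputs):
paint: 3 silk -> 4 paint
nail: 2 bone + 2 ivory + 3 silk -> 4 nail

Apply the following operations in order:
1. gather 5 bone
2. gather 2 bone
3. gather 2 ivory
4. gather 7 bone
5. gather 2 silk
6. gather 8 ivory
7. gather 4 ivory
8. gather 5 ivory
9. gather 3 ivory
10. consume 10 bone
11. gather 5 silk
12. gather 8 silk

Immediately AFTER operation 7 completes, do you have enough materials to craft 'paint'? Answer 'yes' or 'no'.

After 1 (gather 5 bone): bone=5
After 2 (gather 2 bone): bone=7
After 3 (gather 2 ivory): bone=7 ivory=2
After 4 (gather 7 bone): bone=14 ivory=2
After 5 (gather 2 silk): bone=14 ivory=2 silk=2
After 6 (gather 8 ivory): bone=14 ivory=10 silk=2
After 7 (gather 4 ivory): bone=14 ivory=14 silk=2

Answer: no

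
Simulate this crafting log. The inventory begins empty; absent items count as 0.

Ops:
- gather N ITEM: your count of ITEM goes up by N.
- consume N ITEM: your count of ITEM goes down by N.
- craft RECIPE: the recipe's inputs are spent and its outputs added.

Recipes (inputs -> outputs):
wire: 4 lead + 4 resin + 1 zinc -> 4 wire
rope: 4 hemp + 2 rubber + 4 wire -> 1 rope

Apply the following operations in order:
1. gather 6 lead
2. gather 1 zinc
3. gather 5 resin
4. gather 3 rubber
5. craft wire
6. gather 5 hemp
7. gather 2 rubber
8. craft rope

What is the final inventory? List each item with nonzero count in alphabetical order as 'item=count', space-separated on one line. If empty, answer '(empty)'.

After 1 (gather 6 lead): lead=6
After 2 (gather 1 zinc): lead=6 zinc=1
After 3 (gather 5 resin): lead=6 resin=5 zinc=1
After 4 (gather 3 rubber): lead=6 resin=5 rubber=3 zinc=1
After 5 (craft wire): lead=2 resin=1 rubber=3 wire=4
After 6 (gather 5 hemp): hemp=5 lead=2 resin=1 rubber=3 wire=4
After 7 (gather 2 rubber): hemp=5 lead=2 resin=1 rubber=5 wire=4
After 8 (craft rope): hemp=1 lead=2 resin=1 rope=1 rubber=3

Answer: hemp=1 lead=2 resin=1 rope=1 rubber=3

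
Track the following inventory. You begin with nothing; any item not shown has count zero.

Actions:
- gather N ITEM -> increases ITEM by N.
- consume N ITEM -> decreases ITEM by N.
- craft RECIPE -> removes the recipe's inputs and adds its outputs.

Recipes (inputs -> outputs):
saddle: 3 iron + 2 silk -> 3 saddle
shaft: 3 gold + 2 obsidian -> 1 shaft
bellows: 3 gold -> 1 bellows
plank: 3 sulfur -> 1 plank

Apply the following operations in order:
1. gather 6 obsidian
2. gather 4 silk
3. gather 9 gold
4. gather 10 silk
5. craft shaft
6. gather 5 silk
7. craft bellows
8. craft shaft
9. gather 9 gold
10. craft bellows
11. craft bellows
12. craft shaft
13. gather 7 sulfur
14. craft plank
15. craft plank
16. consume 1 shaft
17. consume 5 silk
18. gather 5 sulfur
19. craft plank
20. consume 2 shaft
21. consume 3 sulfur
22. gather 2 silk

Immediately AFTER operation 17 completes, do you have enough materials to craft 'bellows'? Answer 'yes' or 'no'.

After 1 (gather 6 obsidian): obsidian=6
After 2 (gather 4 silk): obsidian=6 silk=4
After 3 (gather 9 gold): gold=9 obsidian=6 silk=4
After 4 (gather 10 silk): gold=9 obsidian=6 silk=14
After 5 (craft shaft): gold=6 obsidian=4 shaft=1 silk=14
After 6 (gather 5 silk): gold=6 obsidian=4 shaft=1 silk=19
After 7 (craft bellows): bellows=1 gold=3 obsidian=4 shaft=1 silk=19
After 8 (craft shaft): bellows=1 obsidian=2 shaft=2 silk=19
After 9 (gather 9 gold): bellows=1 gold=9 obsidian=2 shaft=2 silk=19
After 10 (craft bellows): bellows=2 gold=6 obsidian=2 shaft=2 silk=19
After 11 (craft bellows): bellows=3 gold=3 obsidian=2 shaft=2 silk=19
After 12 (craft shaft): bellows=3 shaft=3 silk=19
After 13 (gather 7 sulfur): bellows=3 shaft=3 silk=19 sulfur=7
After 14 (craft plank): bellows=3 plank=1 shaft=3 silk=19 sulfur=4
After 15 (craft plank): bellows=3 plank=2 shaft=3 silk=19 sulfur=1
After 16 (consume 1 shaft): bellows=3 plank=2 shaft=2 silk=19 sulfur=1
After 17 (consume 5 silk): bellows=3 plank=2 shaft=2 silk=14 sulfur=1

Answer: no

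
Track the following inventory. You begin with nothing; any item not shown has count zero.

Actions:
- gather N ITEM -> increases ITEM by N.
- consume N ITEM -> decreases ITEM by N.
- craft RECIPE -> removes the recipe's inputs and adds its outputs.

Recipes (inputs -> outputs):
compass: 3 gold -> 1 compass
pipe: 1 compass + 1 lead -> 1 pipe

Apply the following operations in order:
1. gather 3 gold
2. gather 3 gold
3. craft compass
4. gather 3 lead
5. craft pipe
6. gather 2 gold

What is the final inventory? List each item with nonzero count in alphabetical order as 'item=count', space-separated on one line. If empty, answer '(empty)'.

After 1 (gather 3 gold): gold=3
After 2 (gather 3 gold): gold=6
After 3 (craft compass): compass=1 gold=3
After 4 (gather 3 lead): compass=1 gold=3 lead=3
After 5 (craft pipe): gold=3 lead=2 pipe=1
After 6 (gather 2 gold): gold=5 lead=2 pipe=1

Answer: gold=5 lead=2 pipe=1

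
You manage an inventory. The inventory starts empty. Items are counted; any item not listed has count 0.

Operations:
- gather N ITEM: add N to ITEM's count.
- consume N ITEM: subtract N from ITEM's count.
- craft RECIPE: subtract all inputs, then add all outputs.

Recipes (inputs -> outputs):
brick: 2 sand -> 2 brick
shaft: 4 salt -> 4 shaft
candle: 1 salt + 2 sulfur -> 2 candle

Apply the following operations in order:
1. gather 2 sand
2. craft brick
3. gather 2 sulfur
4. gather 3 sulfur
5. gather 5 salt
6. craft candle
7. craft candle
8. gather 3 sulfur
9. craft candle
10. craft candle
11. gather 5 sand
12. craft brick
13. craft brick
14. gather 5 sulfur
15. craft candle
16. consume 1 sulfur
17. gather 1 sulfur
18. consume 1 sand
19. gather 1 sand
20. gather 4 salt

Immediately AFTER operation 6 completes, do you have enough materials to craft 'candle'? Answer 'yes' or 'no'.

Answer: yes

Derivation:
After 1 (gather 2 sand): sand=2
After 2 (craft brick): brick=2
After 3 (gather 2 sulfur): brick=2 sulfur=2
After 4 (gather 3 sulfur): brick=2 sulfur=5
After 5 (gather 5 salt): brick=2 salt=5 sulfur=5
After 6 (craft candle): brick=2 candle=2 salt=4 sulfur=3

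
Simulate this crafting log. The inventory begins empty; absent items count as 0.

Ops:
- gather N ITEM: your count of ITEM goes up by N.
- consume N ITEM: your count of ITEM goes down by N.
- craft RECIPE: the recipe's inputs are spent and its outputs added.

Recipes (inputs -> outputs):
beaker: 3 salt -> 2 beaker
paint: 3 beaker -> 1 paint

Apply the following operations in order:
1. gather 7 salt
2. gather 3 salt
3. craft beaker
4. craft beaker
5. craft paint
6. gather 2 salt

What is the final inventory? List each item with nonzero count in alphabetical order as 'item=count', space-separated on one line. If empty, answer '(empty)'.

After 1 (gather 7 salt): salt=7
After 2 (gather 3 salt): salt=10
After 3 (craft beaker): beaker=2 salt=7
After 4 (craft beaker): beaker=4 salt=4
After 5 (craft paint): beaker=1 paint=1 salt=4
After 6 (gather 2 salt): beaker=1 paint=1 salt=6

Answer: beaker=1 paint=1 salt=6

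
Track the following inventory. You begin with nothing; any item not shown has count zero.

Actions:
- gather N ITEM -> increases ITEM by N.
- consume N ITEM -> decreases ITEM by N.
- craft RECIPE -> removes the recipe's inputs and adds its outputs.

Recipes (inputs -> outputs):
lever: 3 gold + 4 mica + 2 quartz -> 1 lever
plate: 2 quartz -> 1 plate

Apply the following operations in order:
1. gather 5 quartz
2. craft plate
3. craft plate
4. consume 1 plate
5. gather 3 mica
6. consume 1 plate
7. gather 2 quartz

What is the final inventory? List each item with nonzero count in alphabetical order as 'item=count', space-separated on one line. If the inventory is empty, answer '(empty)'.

After 1 (gather 5 quartz): quartz=5
After 2 (craft plate): plate=1 quartz=3
After 3 (craft plate): plate=2 quartz=1
After 4 (consume 1 plate): plate=1 quartz=1
After 5 (gather 3 mica): mica=3 plate=1 quartz=1
After 6 (consume 1 plate): mica=3 quartz=1
After 7 (gather 2 quartz): mica=3 quartz=3

Answer: mica=3 quartz=3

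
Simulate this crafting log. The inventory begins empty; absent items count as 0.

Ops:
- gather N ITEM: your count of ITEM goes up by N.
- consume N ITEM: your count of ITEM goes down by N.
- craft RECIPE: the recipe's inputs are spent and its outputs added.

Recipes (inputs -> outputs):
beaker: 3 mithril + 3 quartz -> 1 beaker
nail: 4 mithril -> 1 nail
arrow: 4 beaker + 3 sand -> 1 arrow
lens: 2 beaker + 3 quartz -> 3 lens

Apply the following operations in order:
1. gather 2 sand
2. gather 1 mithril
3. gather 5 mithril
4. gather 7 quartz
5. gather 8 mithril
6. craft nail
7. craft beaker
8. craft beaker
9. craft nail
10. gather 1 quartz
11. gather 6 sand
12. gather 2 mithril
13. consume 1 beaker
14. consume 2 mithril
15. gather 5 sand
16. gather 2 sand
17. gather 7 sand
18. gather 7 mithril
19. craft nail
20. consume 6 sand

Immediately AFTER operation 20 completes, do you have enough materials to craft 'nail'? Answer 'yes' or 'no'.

After 1 (gather 2 sand): sand=2
After 2 (gather 1 mithril): mithril=1 sand=2
After 3 (gather 5 mithril): mithril=6 sand=2
After 4 (gather 7 quartz): mithril=6 quartz=7 sand=2
After 5 (gather 8 mithril): mithril=14 quartz=7 sand=2
After 6 (craft nail): mithril=10 nail=1 quartz=7 sand=2
After 7 (craft beaker): beaker=1 mithril=7 nail=1 quartz=4 sand=2
After 8 (craft beaker): beaker=2 mithril=4 nail=1 quartz=1 sand=2
After 9 (craft nail): beaker=2 nail=2 quartz=1 sand=2
After 10 (gather 1 quartz): beaker=2 nail=2 quartz=2 sand=2
After 11 (gather 6 sand): beaker=2 nail=2 quartz=2 sand=8
After 12 (gather 2 mithril): beaker=2 mithril=2 nail=2 quartz=2 sand=8
After 13 (consume 1 beaker): beaker=1 mithril=2 nail=2 quartz=2 sand=8
After 14 (consume 2 mithril): beaker=1 nail=2 quartz=2 sand=8
After 15 (gather 5 sand): beaker=1 nail=2 quartz=2 sand=13
After 16 (gather 2 sand): beaker=1 nail=2 quartz=2 sand=15
After 17 (gather 7 sand): beaker=1 nail=2 quartz=2 sand=22
After 18 (gather 7 mithril): beaker=1 mithril=7 nail=2 quartz=2 sand=22
After 19 (craft nail): beaker=1 mithril=3 nail=3 quartz=2 sand=22
After 20 (consume 6 sand): beaker=1 mithril=3 nail=3 quartz=2 sand=16

Answer: no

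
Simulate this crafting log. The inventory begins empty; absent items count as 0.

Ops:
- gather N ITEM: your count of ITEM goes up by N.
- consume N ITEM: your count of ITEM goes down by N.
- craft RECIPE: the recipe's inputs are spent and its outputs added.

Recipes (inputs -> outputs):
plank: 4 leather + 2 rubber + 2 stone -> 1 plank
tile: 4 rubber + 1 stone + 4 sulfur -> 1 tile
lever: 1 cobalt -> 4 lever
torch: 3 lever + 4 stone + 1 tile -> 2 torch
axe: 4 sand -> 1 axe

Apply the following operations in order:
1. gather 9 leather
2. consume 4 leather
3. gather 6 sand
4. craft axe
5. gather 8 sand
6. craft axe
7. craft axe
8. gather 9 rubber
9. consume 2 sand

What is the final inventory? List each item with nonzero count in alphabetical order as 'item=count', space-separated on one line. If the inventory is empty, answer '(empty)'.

Answer: axe=3 leather=5 rubber=9

Derivation:
After 1 (gather 9 leather): leather=9
After 2 (consume 4 leather): leather=5
After 3 (gather 6 sand): leather=5 sand=6
After 4 (craft axe): axe=1 leather=5 sand=2
After 5 (gather 8 sand): axe=1 leather=5 sand=10
After 6 (craft axe): axe=2 leather=5 sand=6
After 7 (craft axe): axe=3 leather=5 sand=2
After 8 (gather 9 rubber): axe=3 leather=5 rubber=9 sand=2
After 9 (consume 2 sand): axe=3 leather=5 rubber=9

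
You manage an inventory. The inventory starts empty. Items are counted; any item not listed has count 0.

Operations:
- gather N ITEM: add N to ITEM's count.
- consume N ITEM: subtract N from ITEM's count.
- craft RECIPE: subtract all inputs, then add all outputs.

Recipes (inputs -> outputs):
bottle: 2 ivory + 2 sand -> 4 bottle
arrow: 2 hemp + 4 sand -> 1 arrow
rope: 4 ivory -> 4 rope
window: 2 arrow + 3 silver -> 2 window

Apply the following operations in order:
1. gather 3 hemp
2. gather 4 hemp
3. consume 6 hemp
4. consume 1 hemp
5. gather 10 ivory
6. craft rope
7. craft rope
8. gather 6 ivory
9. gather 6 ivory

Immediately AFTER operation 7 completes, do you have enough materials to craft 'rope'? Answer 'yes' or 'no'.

Answer: no

Derivation:
After 1 (gather 3 hemp): hemp=3
After 2 (gather 4 hemp): hemp=7
After 3 (consume 6 hemp): hemp=1
After 4 (consume 1 hemp): (empty)
After 5 (gather 10 ivory): ivory=10
After 6 (craft rope): ivory=6 rope=4
After 7 (craft rope): ivory=2 rope=8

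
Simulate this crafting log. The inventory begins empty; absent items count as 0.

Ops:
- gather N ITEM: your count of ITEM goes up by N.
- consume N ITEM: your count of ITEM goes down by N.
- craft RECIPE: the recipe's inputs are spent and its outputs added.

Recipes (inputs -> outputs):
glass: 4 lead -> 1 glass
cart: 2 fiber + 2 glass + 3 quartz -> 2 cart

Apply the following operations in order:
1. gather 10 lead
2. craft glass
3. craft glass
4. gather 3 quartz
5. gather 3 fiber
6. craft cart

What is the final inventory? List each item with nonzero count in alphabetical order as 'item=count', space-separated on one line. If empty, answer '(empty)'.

Answer: cart=2 fiber=1 lead=2

Derivation:
After 1 (gather 10 lead): lead=10
After 2 (craft glass): glass=1 lead=6
After 3 (craft glass): glass=2 lead=2
After 4 (gather 3 quartz): glass=2 lead=2 quartz=3
After 5 (gather 3 fiber): fiber=3 glass=2 lead=2 quartz=3
After 6 (craft cart): cart=2 fiber=1 lead=2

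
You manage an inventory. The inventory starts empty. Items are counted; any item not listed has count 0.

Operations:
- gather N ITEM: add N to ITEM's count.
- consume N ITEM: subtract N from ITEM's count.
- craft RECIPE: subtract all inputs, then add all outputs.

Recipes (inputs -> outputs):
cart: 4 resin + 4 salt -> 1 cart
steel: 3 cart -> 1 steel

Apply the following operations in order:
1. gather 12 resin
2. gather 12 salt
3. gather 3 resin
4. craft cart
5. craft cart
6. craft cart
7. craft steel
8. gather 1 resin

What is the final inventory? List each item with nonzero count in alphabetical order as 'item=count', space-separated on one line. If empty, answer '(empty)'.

After 1 (gather 12 resin): resin=12
After 2 (gather 12 salt): resin=12 salt=12
After 3 (gather 3 resin): resin=15 salt=12
After 4 (craft cart): cart=1 resin=11 salt=8
After 5 (craft cart): cart=2 resin=7 salt=4
After 6 (craft cart): cart=3 resin=3
After 7 (craft steel): resin=3 steel=1
After 8 (gather 1 resin): resin=4 steel=1

Answer: resin=4 steel=1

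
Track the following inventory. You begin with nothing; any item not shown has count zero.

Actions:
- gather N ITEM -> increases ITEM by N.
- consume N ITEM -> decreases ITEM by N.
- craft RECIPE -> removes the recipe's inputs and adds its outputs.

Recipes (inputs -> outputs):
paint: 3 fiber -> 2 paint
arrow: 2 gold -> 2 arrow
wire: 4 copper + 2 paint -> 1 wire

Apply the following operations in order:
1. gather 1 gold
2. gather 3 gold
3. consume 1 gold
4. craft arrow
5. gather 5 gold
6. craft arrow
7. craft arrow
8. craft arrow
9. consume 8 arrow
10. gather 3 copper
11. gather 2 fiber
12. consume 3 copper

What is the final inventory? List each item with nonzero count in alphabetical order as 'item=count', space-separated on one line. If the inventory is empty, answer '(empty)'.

After 1 (gather 1 gold): gold=1
After 2 (gather 3 gold): gold=4
After 3 (consume 1 gold): gold=3
After 4 (craft arrow): arrow=2 gold=1
After 5 (gather 5 gold): arrow=2 gold=6
After 6 (craft arrow): arrow=4 gold=4
After 7 (craft arrow): arrow=6 gold=2
After 8 (craft arrow): arrow=8
After 9 (consume 8 arrow): (empty)
After 10 (gather 3 copper): copper=3
After 11 (gather 2 fiber): copper=3 fiber=2
After 12 (consume 3 copper): fiber=2

Answer: fiber=2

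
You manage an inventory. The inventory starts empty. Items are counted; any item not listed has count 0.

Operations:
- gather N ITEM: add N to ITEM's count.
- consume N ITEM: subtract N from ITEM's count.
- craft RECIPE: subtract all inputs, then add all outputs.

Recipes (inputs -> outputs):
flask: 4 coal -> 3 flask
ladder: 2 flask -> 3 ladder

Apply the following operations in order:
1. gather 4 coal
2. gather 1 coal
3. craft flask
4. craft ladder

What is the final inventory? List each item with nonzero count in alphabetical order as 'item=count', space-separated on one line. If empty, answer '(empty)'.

After 1 (gather 4 coal): coal=4
After 2 (gather 1 coal): coal=5
After 3 (craft flask): coal=1 flask=3
After 4 (craft ladder): coal=1 flask=1 ladder=3

Answer: coal=1 flask=1 ladder=3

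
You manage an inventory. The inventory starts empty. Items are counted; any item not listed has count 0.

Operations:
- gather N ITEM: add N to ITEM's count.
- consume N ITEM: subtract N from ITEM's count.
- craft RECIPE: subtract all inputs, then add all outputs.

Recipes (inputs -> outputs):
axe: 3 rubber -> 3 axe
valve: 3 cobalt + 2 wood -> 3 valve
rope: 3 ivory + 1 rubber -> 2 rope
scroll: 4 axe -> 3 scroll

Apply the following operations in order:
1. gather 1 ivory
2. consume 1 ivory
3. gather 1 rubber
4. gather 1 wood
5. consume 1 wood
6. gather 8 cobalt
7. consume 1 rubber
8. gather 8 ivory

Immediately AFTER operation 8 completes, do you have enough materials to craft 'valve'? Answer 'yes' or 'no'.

After 1 (gather 1 ivory): ivory=1
After 2 (consume 1 ivory): (empty)
After 3 (gather 1 rubber): rubber=1
After 4 (gather 1 wood): rubber=1 wood=1
After 5 (consume 1 wood): rubber=1
After 6 (gather 8 cobalt): cobalt=8 rubber=1
After 7 (consume 1 rubber): cobalt=8
After 8 (gather 8 ivory): cobalt=8 ivory=8

Answer: no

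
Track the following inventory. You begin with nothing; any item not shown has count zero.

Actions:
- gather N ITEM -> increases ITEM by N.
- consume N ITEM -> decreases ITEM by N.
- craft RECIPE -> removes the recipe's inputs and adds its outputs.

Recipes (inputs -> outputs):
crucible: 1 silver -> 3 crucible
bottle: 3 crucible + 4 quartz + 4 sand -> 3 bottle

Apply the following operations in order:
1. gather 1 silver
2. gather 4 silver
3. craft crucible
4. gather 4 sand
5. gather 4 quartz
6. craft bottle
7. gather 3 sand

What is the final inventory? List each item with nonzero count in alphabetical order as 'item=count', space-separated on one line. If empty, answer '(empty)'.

After 1 (gather 1 silver): silver=1
After 2 (gather 4 silver): silver=5
After 3 (craft crucible): crucible=3 silver=4
After 4 (gather 4 sand): crucible=3 sand=4 silver=4
After 5 (gather 4 quartz): crucible=3 quartz=4 sand=4 silver=4
After 6 (craft bottle): bottle=3 silver=4
After 7 (gather 3 sand): bottle=3 sand=3 silver=4

Answer: bottle=3 sand=3 silver=4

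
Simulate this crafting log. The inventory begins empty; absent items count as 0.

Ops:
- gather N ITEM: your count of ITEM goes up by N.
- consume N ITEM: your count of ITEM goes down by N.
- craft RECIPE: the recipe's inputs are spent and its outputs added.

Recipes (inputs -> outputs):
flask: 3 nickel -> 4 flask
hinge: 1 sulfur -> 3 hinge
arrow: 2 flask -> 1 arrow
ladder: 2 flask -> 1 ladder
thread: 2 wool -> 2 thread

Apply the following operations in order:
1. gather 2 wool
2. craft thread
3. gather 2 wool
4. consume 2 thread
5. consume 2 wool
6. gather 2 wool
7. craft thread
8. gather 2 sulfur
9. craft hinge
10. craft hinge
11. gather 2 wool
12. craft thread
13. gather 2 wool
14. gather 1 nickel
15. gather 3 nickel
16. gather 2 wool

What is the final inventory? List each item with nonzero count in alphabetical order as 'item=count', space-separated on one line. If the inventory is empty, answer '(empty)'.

After 1 (gather 2 wool): wool=2
After 2 (craft thread): thread=2
After 3 (gather 2 wool): thread=2 wool=2
After 4 (consume 2 thread): wool=2
After 5 (consume 2 wool): (empty)
After 6 (gather 2 wool): wool=2
After 7 (craft thread): thread=2
After 8 (gather 2 sulfur): sulfur=2 thread=2
After 9 (craft hinge): hinge=3 sulfur=1 thread=2
After 10 (craft hinge): hinge=6 thread=2
After 11 (gather 2 wool): hinge=6 thread=2 wool=2
After 12 (craft thread): hinge=6 thread=4
After 13 (gather 2 wool): hinge=6 thread=4 wool=2
After 14 (gather 1 nickel): hinge=6 nickel=1 thread=4 wool=2
After 15 (gather 3 nickel): hinge=6 nickel=4 thread=4 wool=2
After 16 (gather 2 wool): hinge=6 nickel=4 thread=4 wool=4

Answer: hinge=6 nickel=4 thread=4 wool=4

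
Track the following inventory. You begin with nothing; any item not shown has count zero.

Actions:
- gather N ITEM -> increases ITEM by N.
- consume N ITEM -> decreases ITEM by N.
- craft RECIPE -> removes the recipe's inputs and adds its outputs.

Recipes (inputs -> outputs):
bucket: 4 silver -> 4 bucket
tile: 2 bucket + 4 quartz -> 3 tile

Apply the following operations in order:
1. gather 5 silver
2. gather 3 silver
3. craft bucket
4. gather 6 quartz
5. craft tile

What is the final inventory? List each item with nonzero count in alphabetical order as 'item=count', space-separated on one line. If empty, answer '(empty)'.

Answer: bucket=2 quartz=2 silver=4 tile=3

Derivation:
After 1 (gather 5 silver): silver=5
After 2 (gather 3 silver): silver=8
After 3 (craft bucket): bucket=4 silver=4
After 4 (gather 6 quartz): bucket=4 quartz=6 silver=4
After 5 (craft tile): bucket=2 quartz=2 silver=4 tile=3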